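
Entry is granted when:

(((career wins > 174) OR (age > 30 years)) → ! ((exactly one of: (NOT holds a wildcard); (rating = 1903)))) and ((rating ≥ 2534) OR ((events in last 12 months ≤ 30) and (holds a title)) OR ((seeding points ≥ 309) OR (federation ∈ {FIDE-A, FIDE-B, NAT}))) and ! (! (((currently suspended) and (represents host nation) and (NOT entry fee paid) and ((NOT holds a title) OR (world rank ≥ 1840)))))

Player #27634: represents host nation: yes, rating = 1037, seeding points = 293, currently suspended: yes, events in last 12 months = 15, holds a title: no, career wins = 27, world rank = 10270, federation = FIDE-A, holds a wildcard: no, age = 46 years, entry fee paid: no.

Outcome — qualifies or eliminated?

Eliminated

Atomic conditions:
  career wins > 174: 27 > 174 is false
  age > 30 years: 46 > 30 is true
  NOT holds a wildcard: no → true
  rating = 1903: 1037 == 1903 is false
  rating ≥ 2534: 1037 ≥ 2534 is false
  events in last 12 months ≤ 30: 15 ≤ 30 is true
  holds a title: no → false
  seeding points ≥ 309: 293 ≥ 309 is false
  federation ∈ {FIDE-A, FIDE-B, NAT}: FIDE-A is in the set → true
  currently suspended: yes → true
  represents host nation: yes → true
  NOT entry fee paid: no → true
  NOT holds a title: no → true
  world rank ≥ 1840: 10270 ≥ 1840 is true
Combine:
[1.1] false OR true = true
[1.2.1] exactly-one(true, false) = true
[1.2] NOT true = false
[1] true → false = false
[2.2] true AND false = false
[2.3] false OR true = true
[2] false OR false OR true = true
[3.1.1.4] true OR true = true
[3.1.1] true AND true AND true AND true = true
[3.1] NOT true = false
[3] NOT false = true
[root] false AND true AND true = false
Overall: false → eliminated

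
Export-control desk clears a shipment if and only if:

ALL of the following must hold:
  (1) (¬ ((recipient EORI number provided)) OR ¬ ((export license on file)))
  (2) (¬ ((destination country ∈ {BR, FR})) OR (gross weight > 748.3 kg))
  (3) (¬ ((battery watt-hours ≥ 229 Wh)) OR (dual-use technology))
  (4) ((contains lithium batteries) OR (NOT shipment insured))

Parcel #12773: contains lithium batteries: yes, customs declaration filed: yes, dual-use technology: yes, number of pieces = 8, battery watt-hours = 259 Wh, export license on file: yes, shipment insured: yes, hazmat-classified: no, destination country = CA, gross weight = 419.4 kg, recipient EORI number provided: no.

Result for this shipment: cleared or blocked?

Cleared

Atomic conditions:
  recipient EORI number provided: no → false
  export license on file: yes → true
  destination country ∈ {BR, FR}: CA is not in the set → false
  gross weight > 748.3 kg: 419.4 > 748.3 is false
  battery watt-hours ≥ 229 Wh: 259 ≥ 229 is true
  dual-use technology: yes → true
  contains lithium batteries: yes → true
  NOT shipment insured: yes → false
Combine:
[1.1] NOT false = true
[1.2] NOT true = false
[1] true OR false = true
[2.1] NOT false = true
[2] true OR false = true
[3.1] NOT true = false
[3] false OR true = true
[4] true OR false = true
[root] true AND true AND true AND true = true
Overall: true → cleared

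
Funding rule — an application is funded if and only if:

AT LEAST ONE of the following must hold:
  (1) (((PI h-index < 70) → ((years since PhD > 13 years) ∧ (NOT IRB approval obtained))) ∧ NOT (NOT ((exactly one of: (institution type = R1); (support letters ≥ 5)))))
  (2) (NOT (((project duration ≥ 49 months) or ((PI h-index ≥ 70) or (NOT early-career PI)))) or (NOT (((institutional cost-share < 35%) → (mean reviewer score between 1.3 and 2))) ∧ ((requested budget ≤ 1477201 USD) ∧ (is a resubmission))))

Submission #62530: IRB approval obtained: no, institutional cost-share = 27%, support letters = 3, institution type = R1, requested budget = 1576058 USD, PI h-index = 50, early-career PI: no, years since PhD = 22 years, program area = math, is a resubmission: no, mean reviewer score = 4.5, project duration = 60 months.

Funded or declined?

Funded

Atomic conditions:
  PI h-index < 70: 50 < 70 is true
  years since PhD > 13 years: 22 > 13 is true
  NOT IRB approval obtained: no → true
  institution type = R1: R1 == R1 is true
  support letters ≥ 5: 3 ≥ 5 is false
  project duration ≥ 49 months: 60 ≥ 49 is true
  PI h-index ≥ 70: 50 ≥ 70 is false
  NOT early-career PI: no → true
  institutional cost-share < 35%: 27 < 35 is true
  mean reviewer score between 1.3 and 2: 4.5 in [1.3, 2] is false
  requested budget ≤ 1477201 USD: 1576058 ≤ 1477201 is false
  is a resubmission: no → false
Combine:
[1.1.2] true AND true = true
[1.1] true → true = true
[1.2.1.1] exactly-one(true, false) = true
[1.2.1] NOT true = false
[1.2] NOT false = true
[1] true AND true = true
[2.1.1.2] false OR true = true
[2.1.1] true OR true = true
[2.1] NOT true = false
[2.2.1.1] true → false = false
[2.2.1] NOT false = true
[2.2.2] false AND false = false
[2.2] true AND false = false
[2] false OR false = false
[root] true OR false = true
Overall: true → funded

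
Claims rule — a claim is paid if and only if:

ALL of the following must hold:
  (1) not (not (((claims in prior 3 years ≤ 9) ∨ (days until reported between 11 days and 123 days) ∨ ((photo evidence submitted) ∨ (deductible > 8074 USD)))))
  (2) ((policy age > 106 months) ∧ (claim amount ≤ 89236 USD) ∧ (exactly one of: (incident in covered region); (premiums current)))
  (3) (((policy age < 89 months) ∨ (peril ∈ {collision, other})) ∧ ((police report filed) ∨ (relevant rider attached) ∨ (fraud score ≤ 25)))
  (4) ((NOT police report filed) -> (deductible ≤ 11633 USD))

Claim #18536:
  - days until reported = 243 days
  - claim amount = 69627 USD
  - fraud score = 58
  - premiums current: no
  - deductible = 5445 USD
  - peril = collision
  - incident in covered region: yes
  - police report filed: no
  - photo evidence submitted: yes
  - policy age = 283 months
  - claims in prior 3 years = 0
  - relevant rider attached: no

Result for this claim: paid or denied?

Atomic conditions:
  claims in prior 3 years ≤ 9: 0 ≤ 9 is true
  days until reported between 11 days and 123 days: 243 in [11, 123] is false
  photo evidence submitted: yes → true
  deductible > 8074 USD: 5445 > 8074 is false
  policy age > 106 months: 283 > 106 is true
  claim amount ≤ 89236 USD: 69627 ≤ 89236 is true
  incident in covered region: yes → true
  premiums current: no → false
  policy age < 89 months: 283 < 89 is false
  peril ∈ {collision, other}: collision is in the set → true
  police report filed: no → false
  relevant rider attached: no → false
  fraud score ≤ 25: 58 ≤ 25 is false
  NOT police report filed: no → true
  deductible ≤ 11633 USD: 5445 ≤ 11633 is true
Combine:
[1.1.1.3] true OR false = true
[1.1.1] true OR false OR true = true
[1.1] NOT true = false
[1] NOT false = true
[2.3] exactly-one(true, false) = true
[2] true AND true AND true = true
[3.1] false OR true = true
[3.2] false OR false OR false = false
[3] true AND false = false
[4] true → true = true
[root] true AND true AND false AND true = false
Overall: false → denied

Denied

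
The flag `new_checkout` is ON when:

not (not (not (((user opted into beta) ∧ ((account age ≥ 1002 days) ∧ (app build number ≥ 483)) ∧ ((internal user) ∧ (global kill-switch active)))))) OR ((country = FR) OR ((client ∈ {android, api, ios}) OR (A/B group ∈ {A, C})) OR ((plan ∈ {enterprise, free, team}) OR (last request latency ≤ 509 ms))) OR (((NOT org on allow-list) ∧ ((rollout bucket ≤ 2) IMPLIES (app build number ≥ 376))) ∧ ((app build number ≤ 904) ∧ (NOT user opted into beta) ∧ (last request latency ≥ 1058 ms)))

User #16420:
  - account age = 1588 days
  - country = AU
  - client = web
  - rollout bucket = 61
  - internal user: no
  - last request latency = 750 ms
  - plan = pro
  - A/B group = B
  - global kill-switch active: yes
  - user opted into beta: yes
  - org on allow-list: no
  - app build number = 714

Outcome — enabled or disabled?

Atomic conditions:
  user opted into beta: yes → true
  account age ≥ 1002 days: 1588 ≥ 1002 is true
  app build number ≥ 483: 714 ≥ 483 is true
  internal user: no → false
  global kill-switch active: yes → true
  country = FR: AU == FR is false
  client ∈ {android, api, ios}: web is not in the set → false
  A/B group ∈ {A, C}: B is not in the set → false
  plan ∈ {enterprise, free, team}: pro is not in the set → false
  last request latency ≤ 509 ms: 750 ≤ 509 is false
  NOT org on allow-list: no → true
  rollout bucket ≤ 2: 61 ≤ 2 is false
  app build number ≥ 376: 714 ≥ 376 is true
  app build number ≤ 904: 714 ≤ 904 is true
  NOT user opted into beta: yes → false
  last request latency ≥ 1058 ms: 750 ≥ 1058 is false
Combine:
[1.1.1.1.2] true AND true = true
[1.1.1.1.3] false AND true = false
[1.1.1.1] true AND true AND false = false
[1.1.1] NOT false = true
[1.1] NOT true = false
[1] NOT false = true
[2.2] false OR false = false
[2.3] false OR false = false
[2] false OR false OR false = false
[3.1.2] false → true (antecedent false ⇒ implication holds) = true
[3.1] true AND true = true
[3.2] true AND false AND false = false
[3] true AND false = false
[root] true OR false OR false = true
Overall: true → enabled

Enabled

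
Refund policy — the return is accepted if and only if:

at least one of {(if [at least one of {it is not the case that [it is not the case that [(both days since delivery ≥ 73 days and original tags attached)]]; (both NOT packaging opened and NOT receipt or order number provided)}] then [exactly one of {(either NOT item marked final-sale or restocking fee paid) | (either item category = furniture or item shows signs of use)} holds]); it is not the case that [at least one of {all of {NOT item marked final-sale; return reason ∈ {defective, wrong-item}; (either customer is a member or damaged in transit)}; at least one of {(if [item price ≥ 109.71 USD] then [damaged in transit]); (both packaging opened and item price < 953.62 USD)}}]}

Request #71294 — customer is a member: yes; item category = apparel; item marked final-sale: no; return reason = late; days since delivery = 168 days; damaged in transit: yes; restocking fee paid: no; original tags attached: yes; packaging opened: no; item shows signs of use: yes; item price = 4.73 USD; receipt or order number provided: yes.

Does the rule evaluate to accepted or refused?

Refused

Atomic conditions:
  days since delivery ≥ 73 days: 168 ≥ 73 is true
  original tags attached: yes → true
  NOT packaging opened: no → true
  NOT receipt or order number provided: yes → false
  NOT item marked final-sale: no → true
  restocking fee paid: no → false
  item category = furniture: apparel == furniture is false
  item shows signs of use: yes → true
  return reason ∈ {defective, wrong-item}: late is not in the set → false
  customer is a member: yes → true
  damaged in transit: yes → true
  item price ≥ 109.71 USD: 4.73 ≥ 109.71 is false
  packaging opened: no → false
  item price < 953.62 USD: 4.73 < 953.62 is true
Combine:
[1.1.1.1.1] true AND true = true
[1.1.1.1] NOT true = false
[1.1.1] NOT false = true
[1.1.2] true AND false = false
[1.1] true OR false = true
[1.2.1] true OR false = true
[1.2.2] false OR true = true
[1.2] exactly-one(true, true) = false
[1] true → false = false
[2.1.1.3] true OR true = true
[2.1.1] true AND false AND true = false
[2.1.2.1] false → true (antecedent false ⇒ implication holds) = true
[2.1.2.2] false AND true = false
[2.1.2] true OR false = true
[2.1] false OR true = true
[2] NOT true = false
[root] false OR false = false
Overall: false → refused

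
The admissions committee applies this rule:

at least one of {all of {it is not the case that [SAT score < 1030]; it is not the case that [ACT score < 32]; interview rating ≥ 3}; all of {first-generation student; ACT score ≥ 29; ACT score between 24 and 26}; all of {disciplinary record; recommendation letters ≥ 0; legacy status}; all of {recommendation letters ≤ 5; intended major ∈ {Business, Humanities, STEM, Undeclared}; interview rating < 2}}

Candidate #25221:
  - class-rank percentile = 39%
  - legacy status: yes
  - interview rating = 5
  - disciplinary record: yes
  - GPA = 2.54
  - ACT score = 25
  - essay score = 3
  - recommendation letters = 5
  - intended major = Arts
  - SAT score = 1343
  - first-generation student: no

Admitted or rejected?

Atomic conditions:
  SAT score < 1030: 1343 < 1030 is false
  ACT score < 32: 25 < 32 is true
  interview rating ≥ 3: 5 ≥ 3 is true
  first-generation student: no → false
  ACT score ≥ 29: 25 ≥ 29 is false
  ACT score between 24 and 26: 25 in [24, 26] is true
  disciplinary record: yes → true
  recommendation letters ≥ 0: 5 ≥ 0 is true
  legacy status: yes → true
  recommendation letters ≤ 5: 5 ≤ 5 is true
  intended major ∈ {Business, Humanities, STEM, Undeclared}: Arts is not in the set → false
  interview rating < 2: 5 < 2 is false
Combine:
[1.1] NOT false = true
[1.2] NOT true = false
[1] true AND false AND true = false
[2] false AND false AND true = false
[3] true AND true AND true = true
[4] true AND false AND false = false
[root] false OR false OR true OR false = true
Overall: true → admitted

Admitted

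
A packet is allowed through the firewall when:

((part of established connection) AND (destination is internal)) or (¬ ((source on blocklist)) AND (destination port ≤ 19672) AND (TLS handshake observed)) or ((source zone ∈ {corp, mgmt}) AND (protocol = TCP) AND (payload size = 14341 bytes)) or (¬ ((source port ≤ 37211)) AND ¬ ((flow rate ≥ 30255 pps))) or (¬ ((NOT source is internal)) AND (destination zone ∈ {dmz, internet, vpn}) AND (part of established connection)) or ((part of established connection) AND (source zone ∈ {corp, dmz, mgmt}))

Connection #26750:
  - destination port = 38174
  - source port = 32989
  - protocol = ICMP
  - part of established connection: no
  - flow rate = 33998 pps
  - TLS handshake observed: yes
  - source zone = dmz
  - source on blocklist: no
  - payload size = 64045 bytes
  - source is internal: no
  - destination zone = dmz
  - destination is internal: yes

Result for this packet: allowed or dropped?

Dropped

Atomic conditions:
  part of established connection: no → false
  destination is internal: yes → true
  source on blocklist: no → false
  destination port ≤ 19672: 38174 ≤ 19672 is false
  TLS handshake observed: yes → true
  source zone ∈ {corp, mgmt}: dmz is not in the set → false
  protocol = TCP: ICMP == TCP is false
  payload size = 14341 bytes: 64045 == 14341 is false
  source port ≤ 37211: 32989 ≤ 37211 is true
  flow rate ≥ 30255 pps: 33998 ≥ 30255 is true
  NOT source is internal: no → true
  destination zone ∈ {dmz, internet, vpn}: dmz is in the set → true
  source zone ∈ {corp, dmz, mgmt}: dmz is in the set → true
Combine:
[1] false AND true = false
[2.1] NOT false = true
[2] true AND false AND true = false
[3] false AND false AND false = false
[4.1] NOT true = false
[4.2] NOT true = false
[4] false AND false = false
[5.1] NOT true = false
[5] false AND true AND false = false
[6] false AND true = false
[root] false OR false OR false OR false OR false OR false = false
Overall: false → dropped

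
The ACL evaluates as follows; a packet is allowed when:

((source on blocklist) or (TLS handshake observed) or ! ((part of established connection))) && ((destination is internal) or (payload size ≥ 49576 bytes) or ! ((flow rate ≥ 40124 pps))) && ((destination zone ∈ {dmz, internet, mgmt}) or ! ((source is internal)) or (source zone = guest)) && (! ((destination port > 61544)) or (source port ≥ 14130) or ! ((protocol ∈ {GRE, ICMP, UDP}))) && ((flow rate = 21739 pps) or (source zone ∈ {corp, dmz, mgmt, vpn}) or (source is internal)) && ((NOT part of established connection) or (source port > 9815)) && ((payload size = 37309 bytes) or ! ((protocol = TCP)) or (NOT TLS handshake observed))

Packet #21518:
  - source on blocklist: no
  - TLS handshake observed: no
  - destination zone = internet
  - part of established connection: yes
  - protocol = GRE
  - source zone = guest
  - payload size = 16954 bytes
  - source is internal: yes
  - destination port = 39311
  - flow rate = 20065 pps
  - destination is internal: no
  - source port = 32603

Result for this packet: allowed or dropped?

Atomic conditions:
  source on blocklist: no → false
  TLS handshake observed: no → false
  part of established connection: yes → true
  destination is internal: no → false
  payload size ≥ 49576 bytes: 16954 ≥ 49576 is false
  flow rate ≥ 40124 pps: 20065 ≥ 40124 is false
  destination zone ∈ {dmz, internet, mgmt}: internet is in the set → true
  source is internal: yes → true
  source zone = guest: guest == guest is true
  destination port > 61544: 39311 > 61544 is false
  source port ≥ 14130: 32603 ≥ 14130 is true
  protocol ∈ {GRE, ICMP, UDP}: GRE is in the set → true
  flow rate = 21739 pps: 20065 == 21739 is false
  source zone ∈ {corp, dmz, mgmt, vpn}: guest is not in the set → false
  NOT part of established connection: yes → false
  source port > 9815: 32603 > 9815 is true
  payload size = 37309 bytes: 16954 == 37309 is false
  protocol = TCP: GRE == TCP is false
  NOT TLS handshake observed: no → true
Combine:
[1.3] NOT true = false
[1] false OR false OR false = false
[2.3] NOT false = true
[2] false OR false OR true = true
[3.2] NOT true = false
[3] true OR false OR true = true
[4.1] NOT false = true
[4.3] NOT true = false
[4] true OR true OR false = true
[5] false OR false OR true = true
[6] false OR true = true
[7.2] NOT false = true
[7] false OR true OR true = true
[root] false AND true AND true AND true AND true AND true AND true = false
Overall: false → dropped

Dropped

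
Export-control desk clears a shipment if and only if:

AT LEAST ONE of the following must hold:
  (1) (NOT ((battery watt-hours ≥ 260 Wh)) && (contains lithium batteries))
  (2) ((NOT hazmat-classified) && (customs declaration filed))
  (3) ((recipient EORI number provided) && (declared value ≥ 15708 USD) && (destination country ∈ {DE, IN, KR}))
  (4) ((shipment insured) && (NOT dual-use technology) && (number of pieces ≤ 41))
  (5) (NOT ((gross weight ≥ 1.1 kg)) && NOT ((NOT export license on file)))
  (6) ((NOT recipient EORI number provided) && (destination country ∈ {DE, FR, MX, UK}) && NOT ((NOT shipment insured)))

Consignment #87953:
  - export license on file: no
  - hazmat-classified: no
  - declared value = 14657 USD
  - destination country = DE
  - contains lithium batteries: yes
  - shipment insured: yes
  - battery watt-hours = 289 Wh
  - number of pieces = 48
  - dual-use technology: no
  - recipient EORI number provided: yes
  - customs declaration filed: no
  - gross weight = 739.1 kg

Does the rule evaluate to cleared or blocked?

Atomic conditions:
  battery watt-hours ≥ 260 Wh: 289 ≥ 260 is true
  contains lithium batteries: yes → true
  NOT hazmat-classified: no → true
  customs declaration filed: no → false
  recipient EORI number provided: yes → true
  declared value ≥ 15708 USD: 14657 ≥ 15708 is false
  destination country ∈ {DE, IN, KR}: DE is in the set → true
  shipment insured: yes → true
  NOT dual-use technology: no → true
  number of pieces ≤ 41: 48 ≤ 41 is false
  gross weight ≥ 1.1 kg: 739.1 ≥ 1.1 is true
  NOT export license on file: no → true
  NOT recipient EORI number provided: yes → false
  destination country ∈ {DE, FR, MX, UK}: DE is in the set → true
  NOT shipment insured: yes → false
Combine:
[1.1] NOT true = false
[1] false AND true = false
[2] true AND false = false
[3] true AND false AND true = false
[4] true AND true AND false = false
[5.1] NOT true = false
[5.2] NOT true = false
[5] false AND false = false
[6.3] NOT false = true
[6] false AND true AND true = false
[root] false OR false OR false OR false OR false OR false = false
Overall: false → blocked

Blocked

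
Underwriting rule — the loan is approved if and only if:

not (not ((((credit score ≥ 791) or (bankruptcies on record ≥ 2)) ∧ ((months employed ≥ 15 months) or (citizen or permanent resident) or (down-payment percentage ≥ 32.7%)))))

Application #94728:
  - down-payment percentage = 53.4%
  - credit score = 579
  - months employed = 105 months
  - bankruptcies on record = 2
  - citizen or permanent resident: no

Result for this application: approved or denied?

Approved

Atomic conditions:
  credit score ≥ 791: 579 ≥ 791 is false
  bankruptcies on record ≥ 2: 2 ≥ 2 is true
  months employed ≥ 15 months: 105 ≥ 15 is true
  citizen or permanent resident: no → false
  down-payment percentage ≥ 32.7%: 53.4 ≥ 32.7 is true
Combine:
[1.1.1] false OR true = true
[1.1.2] true OR false OR true = true
[1.1] true AND true = true
[1] NOT true = false
[root] NOT false = true
Overall: true → approved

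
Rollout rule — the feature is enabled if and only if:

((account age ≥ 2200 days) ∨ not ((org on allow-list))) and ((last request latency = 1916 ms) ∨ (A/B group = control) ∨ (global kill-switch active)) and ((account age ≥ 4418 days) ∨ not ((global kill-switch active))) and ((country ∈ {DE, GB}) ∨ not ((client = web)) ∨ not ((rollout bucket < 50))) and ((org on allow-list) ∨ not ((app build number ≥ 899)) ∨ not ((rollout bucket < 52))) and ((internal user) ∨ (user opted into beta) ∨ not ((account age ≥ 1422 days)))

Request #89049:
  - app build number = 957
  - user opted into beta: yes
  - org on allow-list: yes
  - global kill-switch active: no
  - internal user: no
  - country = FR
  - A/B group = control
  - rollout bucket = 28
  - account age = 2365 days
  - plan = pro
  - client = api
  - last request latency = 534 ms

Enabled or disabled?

Enabled

Atomic conditions:
  account age ≥ 2200 days: 2365 ≥ 2200 is true
  org on allow-list: yes → true
  last request latency = 1916 ms: 534 == 1916 is false
  A/B group = control: control == control is true
  global kill-switch active: no → false
  account age ≥ 4418 days: 2365 ≥ 4418 is false
  country ∈ {DE, GB}: FR is not in the set → false
  client = web: api == web is false
  rollout bucket < 50: 28 < 50 is true
  app build number ≥ 899: 957 ≥ 899 is true
  rollout bucket < 52: 28 < 52 is true
  internal user: no → false
  user opted into beta: yes → true
  account age ≥ 1422 days: 2365 ≥ 1422 is true
Combine:
[1.2] NOT true = false
[1] true OR false = true
[2] false OR true OR false = true
[3.2] NOT false = true
[3] false OR true = true
[4.2] NOT false = true
[4.3] NOT true = false
[4] false OR true OR false = true
[5.2] NOT true = false
[5.3] NOT true = false
[5] true OR false OR false = true
[6.3] NOT true = false
[6] false OR true OR false = true
[root] true AND true AND true AND true AND true AND true = true
Overall: true → enabled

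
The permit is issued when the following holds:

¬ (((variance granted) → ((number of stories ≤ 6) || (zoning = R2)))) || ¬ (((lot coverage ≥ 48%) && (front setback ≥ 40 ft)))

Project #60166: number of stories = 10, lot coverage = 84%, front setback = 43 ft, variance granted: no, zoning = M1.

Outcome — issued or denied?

Denied

Atomic conditions:
  variance granted: no → false
  number of stories ≤ 6: 10 ≤ 6 is false
  zoning = R2: M1 == R2 is false
  lot coverage ≥ 48%: 84 ≥ 48 is true
  front setback ≥ 40 ft: 43 ≥ 40 is true
Combine:
[1.1.2] false OR false = false
[1.1] false → false (antecedent false ⇒ implication holds) = true
[1] NOT true = false
[2.1] true AND true = true
[2] NOT true = false
[root] false OR false = false
Overall: false → denied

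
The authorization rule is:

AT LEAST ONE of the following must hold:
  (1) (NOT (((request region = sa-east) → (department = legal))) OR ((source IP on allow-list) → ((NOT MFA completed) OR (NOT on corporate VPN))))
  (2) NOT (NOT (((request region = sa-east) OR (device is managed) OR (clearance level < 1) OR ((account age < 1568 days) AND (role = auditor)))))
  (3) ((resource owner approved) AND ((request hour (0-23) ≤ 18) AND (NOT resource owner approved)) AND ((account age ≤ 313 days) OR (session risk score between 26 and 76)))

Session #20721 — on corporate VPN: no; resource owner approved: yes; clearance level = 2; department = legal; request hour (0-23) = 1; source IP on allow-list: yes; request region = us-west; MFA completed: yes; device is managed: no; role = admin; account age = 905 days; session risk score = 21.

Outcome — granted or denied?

Granted

Atomic conditions:
  request region = sa-east: us-west == sa-east is false
  department = legal: legal == legal is true
  source IP on allow-list: yes → true
  NOT MFA completed: yes → false
  NOT on corporate VPN: no → true
  device is managed: no → false
  clearance level < 1: 2 < 1 is false
  account age < 1568 days: 905 < 1568 is true
  role = auditor: admin == auditor is false
  resource owner approved: yes → true
  request hour (0-23) ≤ 18: 1 ≤ 18 is true
  NOT resource owner approved: yes → false
  account age ≤ 313 days: 905 ≤ 313 is false
  session risk score between 26 and 76: 21 in [26, 76] is false
Combine:
[1.1.1] false → true (antecedent false ⇒ implication holds) = true
[1.1] NOT true = false
[1.2.2] false OR true = true
[1.2] true → true = true
[1] false OR true = true
[2.1.1.4] true AND false = false
[2.1.1] false OR false OR false OR false = false
[2.1] NOT false = true
[2] NOT true = false
[3.2] true AND false = false
[3.3] false OR false = false
[3] true AND false AND false = false
[root] true OR false OR false = true
Overall: true → granted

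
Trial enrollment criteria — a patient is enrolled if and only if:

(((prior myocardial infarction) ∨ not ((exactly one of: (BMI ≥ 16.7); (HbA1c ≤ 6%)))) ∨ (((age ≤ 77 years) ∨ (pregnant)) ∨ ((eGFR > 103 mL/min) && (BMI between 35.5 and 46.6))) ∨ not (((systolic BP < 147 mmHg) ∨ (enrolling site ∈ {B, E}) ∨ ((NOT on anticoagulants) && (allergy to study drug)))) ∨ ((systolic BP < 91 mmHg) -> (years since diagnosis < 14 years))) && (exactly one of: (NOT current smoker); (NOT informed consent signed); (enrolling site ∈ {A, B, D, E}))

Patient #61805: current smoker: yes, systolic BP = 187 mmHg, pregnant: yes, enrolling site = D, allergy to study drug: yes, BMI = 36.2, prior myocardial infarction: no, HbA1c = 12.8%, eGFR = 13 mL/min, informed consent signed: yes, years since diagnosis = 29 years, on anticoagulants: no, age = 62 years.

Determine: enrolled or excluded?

Atomic conditions:
  prior myocardial infarction: no → false
  BMI ≥ 16.7: 36.2 ≥ 16.7 is true
  HbA1c ≤ 6%: 12.8 ≤ 6 is false
  age ≤ 77 years: 62 ≤ 77 is true
  pregnant: yes → true
  eGFR > 103 mL/min: 13 > 103 is false
  BMI between 35.5 and 46.6: 36.2 in [35.5, 46.6] is true
  systolic BP < 147 mmHg: 187 < 147 is false
  enrolling site ∈ {B, E}: D is not in the set → false
  NOT on anticoagulants: no → true
  allergy to study drug: yes → true
  systolic BP < 91 mmHg: 187 < 91 is false
  years since diagnosis < 14 years: 29 < 14 is false
  NOT current smoker: yes → false
  NOT informed consent signed: yes → false
  enrolling site ∈ {A, B, D, E}: D is in the set → true
Combine:
[1.1.2.1] exactly-one(true, false) = true
[1.1.2] NOT true = false
[1.1] false OR false = false
[1.2.1] true OR true = true
[1.2.2] false AND true = false
[1.2] true OR false = true
[1.3.1.3] true AND true = true
[1.3.1] false OR false OR true = true
[1.3] NOT true = false
[1.4] false → false (antecedent false ⇒ implication holds) = true
[1] false OR true OR false OR true = true
[2] exactly-one(false, false, true) = true
[root] true AND true = true
Overall: true → enrolled

Enrolled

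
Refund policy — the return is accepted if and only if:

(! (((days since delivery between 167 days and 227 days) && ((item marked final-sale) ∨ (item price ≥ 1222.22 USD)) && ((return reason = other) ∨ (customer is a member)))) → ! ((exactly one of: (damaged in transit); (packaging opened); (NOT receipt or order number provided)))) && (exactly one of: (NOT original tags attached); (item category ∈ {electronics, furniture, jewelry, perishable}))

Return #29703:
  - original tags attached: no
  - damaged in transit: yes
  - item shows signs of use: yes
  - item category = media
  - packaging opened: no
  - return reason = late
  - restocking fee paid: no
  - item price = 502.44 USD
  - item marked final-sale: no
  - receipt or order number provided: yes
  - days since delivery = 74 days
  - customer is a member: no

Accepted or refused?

Atomic conditions:
  days since delivery between 167 days and 227 days: 74 in [167, 227] is false
  item marked final-sale: no → false
  item price ≥ 1222.22 USD: 502.44 ≥ 1222.22 is false
  return reason = other: late == other is false
  customer is a member: no → false
  damaged in transit: yes → true
  packaging opened: no → false
  NOT receipt or order number provided: yes → false
  NOT original tags attached: no → true
  item category ∈ {electronics, furniture, jewelry, perishable}: media is not in the set → false
Combine:
[1.1.1.2] false OR false = false
[1.1.1.3] false OR false = false
[1.1.1] false AND false AND false = false
[1.1] NOT false = true
[1.2.1] exactly-one(true, false, false) = true
[1.2] NOT true = false
[1] true → false = false
[2] exactly-one(true, false) = true
[root] false AND true = false
Overall: false → refused

Refused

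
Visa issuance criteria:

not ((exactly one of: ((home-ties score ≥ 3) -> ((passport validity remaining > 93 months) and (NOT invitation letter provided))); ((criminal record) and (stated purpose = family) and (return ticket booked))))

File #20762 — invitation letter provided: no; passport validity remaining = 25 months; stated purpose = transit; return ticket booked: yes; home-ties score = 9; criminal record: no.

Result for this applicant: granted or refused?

Granted

Atomic conditions:
  home-ties score ≥ 3: 9 ≥ 3 is true
  passport validity remaining > 93 months: 25 > 93 is false
  NOT invitation letter provided: no → true
  criminal record: no → false
  stated purpose = family: transit == family is false
  return ticket booked: yes → true
Combine:
[1.1.2] false AND true = false
[1.1] true → false = false
[1.2] false AND false AND true = false
[1] exactly-one(false, false) = false
[root] NOT false = true
Overall: true → granted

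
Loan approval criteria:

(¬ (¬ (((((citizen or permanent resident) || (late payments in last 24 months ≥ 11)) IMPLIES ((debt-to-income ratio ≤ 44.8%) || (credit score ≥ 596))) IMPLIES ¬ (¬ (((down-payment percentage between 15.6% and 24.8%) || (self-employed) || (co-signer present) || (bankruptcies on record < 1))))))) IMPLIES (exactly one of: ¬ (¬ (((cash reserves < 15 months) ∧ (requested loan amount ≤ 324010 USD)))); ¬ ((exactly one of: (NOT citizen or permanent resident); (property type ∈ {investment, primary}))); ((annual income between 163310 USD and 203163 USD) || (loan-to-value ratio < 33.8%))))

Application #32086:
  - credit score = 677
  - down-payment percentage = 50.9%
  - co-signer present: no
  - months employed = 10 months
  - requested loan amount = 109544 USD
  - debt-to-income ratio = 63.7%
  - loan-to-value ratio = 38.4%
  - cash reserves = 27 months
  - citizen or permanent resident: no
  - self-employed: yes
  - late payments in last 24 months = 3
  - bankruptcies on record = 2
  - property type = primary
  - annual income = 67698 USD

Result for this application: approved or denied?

Atomic conditions:
  citizen or permanent resident: no → false
  late payments in last 24 months ≥ 11: 3 ≥ 11 is false
  debt-to-income ratio ≤ 44.8%: 63.7 ≤ 44.8 is false
  credit score ≥ 596: 677 ≥ 596 is true
  down-payment percentage between 15.6% and 24.8%: 50.9 in [15.6, 24.8] is false
  self-employed: yes → true
  co-signer present: no → false
  bankruptcies on record < 1: 2 < 1 is false
  cash reserves < 15 months: 27 < 15 is false
  requested loan amount ≤ 324010 USD: 109544 ≤ 324010 is true
  NOT citizen or permanent resident: no → true
  property type ∈ {investment, primary}: primary is in the set → true
  annual income between 163310 USD and 203163 USD: 67698 in [163310, 203163] is false
  loan-to-value ratio < 33.8%: 38.4 < 33.8 is false
Combine:
[1.1.1.1.1] false OR false = false
[1.1.1.1.2] false OR true = true
[1.1.1.1] false → true (antecedent false ⇒ implication holds) = true
[1.1.1.2.1.1] false OR true OR false OR false = true
[1.1.1.2.1] NOT true = false
[1.1.1.2] NOT false = true
[1.1.1] true → true = true
[1.1] NOT true = false
[1] NOT false = true
[2.1.1.1] false AND true = false
[2.1.1] NOT false = true
[2.1] NOT true = false
[2.2.1] exactly-one(true, true) = false
[2.2] NOT false = true
[2.3] false OR false = false
[2] exactly-one(false, true, false) = true
[root] true → true = true
Overall: true → approved

Approved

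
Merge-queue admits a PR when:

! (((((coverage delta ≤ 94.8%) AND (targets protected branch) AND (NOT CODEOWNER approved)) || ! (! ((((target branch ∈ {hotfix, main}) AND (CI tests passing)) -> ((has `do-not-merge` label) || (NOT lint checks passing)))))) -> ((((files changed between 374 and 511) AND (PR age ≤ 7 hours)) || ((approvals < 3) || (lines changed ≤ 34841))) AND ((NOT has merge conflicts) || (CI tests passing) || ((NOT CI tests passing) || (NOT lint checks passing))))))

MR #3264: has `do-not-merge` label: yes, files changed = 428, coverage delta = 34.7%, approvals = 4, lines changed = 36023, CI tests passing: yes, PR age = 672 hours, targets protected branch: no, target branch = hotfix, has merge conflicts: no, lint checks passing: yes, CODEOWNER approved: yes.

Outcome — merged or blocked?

Atomic conditions:
  coverage delta ≤ 94.8%: 34.7 ≤ 94.8 is true
  targets protected branch: no → false
  NOT CODEOWNER approved: yes → false
  target branch ∈ {hotfix, main}: hotfix is in the set → true
  CI tests passing: yes → true
  has `do-not-merge` label: yes → true
  NOT lint checks passing: yes → false
  files changed between 374 and 511: 428 in [374, 511] is true
  PR age ≤ 7 hours: 672 ≤ 7 is false
  approvals < 3: 4 < 3 is false
  lines changed ≤ 34841: 36023 ≤ 34841 is false
  NOT has merge conflicts: no → true
  NOT CI tests passing: yes → false
Combine:
[1.1.1] true AND false AND false = false
[1.1.2.1.1.1] true AND true = true
[1.1.2.1.1.2] true OR false = true
[1.1.2.1.1] true → true = true
[1.1.2.1] NOT true = false
[1.1.2] NOT false = true
[1.1] false OR true = true
[1.2.1.1] true AND false = false
[1.2.1.2] false OR false = false
[1.2.1] false OR false = false
[1.2.2.3] false OR false = false
[1.2.2] true OR true OR false = true
[1.2] false AND true = false
[1] true → false = false
[root] NOT false = true
Overall: true → merged

Merged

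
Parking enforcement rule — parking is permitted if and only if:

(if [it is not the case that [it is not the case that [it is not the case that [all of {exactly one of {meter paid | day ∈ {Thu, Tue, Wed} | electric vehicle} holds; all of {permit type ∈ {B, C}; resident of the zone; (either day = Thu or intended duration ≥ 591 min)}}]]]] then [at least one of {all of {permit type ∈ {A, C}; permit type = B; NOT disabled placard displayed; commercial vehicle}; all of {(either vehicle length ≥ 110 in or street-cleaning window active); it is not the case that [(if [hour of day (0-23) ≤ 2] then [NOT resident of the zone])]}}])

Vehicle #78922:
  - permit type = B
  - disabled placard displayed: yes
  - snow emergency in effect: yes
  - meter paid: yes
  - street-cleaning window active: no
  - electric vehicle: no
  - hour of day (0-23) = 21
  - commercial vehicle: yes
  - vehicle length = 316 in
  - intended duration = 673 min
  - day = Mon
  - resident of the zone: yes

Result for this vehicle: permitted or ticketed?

Permitted

Atomic conditions:
  meter paid: yes → true
  day ∈ {Thu, Tue, Wed}: Mon is not in the set → false
  electric vehicle: no → false
  permit type ∈ {B, C}: B is in the set → true
  resident of the zone: yes → true
  day = Thu: Mon == Thu is false
  intended duration ≥ 591 min: 673 ≥ 591 is true
  permit type ∈ {A, C}: B is not in the set → false
  permit type = B: B == B is true
  NOT disabled placard displayed: yes → false
  commercial vehicle: yes → true
  vehicle length ≥ 110 in: 316 ≥ 110 is true
  street-cleaning window active: no → false
  hour of day (0-23) ≤ 2: 21 ≤ 2 is false
  NOT resident of the zone: yes → false
Combine:
[1.1.1.1.1] exactly-one(true, false, false) = true
[1.1.1.1.2.3] false OR true = true
[1.1.1.1.2] true AND true AND true = true
[1.1.1.1] true AND true = true
[1.1.1] NOT true = false
[1.1] NOT false = true
[1] NOT true = false
[2.1] false AND true AND false AND true = false
[2.2.1] true OR false = true
[2.2.2.1] false → false (antecedent false ⇒ implication holds) = true
[2.2.2] NOT true = false
[2.2] true AND false = false
[2] false OR false = false
[root] false → false (antecedent false ⇒ implication holds) = true
Overall: true → permitted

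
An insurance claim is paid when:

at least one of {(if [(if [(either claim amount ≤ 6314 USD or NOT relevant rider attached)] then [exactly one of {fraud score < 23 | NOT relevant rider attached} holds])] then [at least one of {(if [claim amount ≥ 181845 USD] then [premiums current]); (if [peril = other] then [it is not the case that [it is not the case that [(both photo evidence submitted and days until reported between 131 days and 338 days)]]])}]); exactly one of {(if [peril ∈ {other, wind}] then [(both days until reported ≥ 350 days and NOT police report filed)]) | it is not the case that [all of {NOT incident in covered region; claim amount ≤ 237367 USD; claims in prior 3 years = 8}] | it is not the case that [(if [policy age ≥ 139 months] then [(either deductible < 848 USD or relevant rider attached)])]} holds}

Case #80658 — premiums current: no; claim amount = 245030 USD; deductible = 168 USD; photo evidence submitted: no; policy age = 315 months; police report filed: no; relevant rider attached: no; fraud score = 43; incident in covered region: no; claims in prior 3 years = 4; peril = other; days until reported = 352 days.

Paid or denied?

Atomic conditions:
  claim amount ≤ 6314 USD: 245030 ≤ 6314 is false
  NOT relevant rider attached: no → true
  fraud score < 23: 43 < 23 is false
  claim amount ≥ 181845 USD: 245030 ≥ 181845 is true
  premiums current: no → false
  peril = other: other == other is true
  photo evidence submitted: no → false
  days until reported between 131 days and 338 days: 352 in [131, 338] is false
  peril ∈ {other, wind}: other is in the set → true
  days until reported ≥ 350 days: 352 ≥ 350 is true
  NOT police report filed: no → true
  NOT incident in covered region: no → true
  claim amount ≤ 237367 USD: 245030 ≤ 237367 is false
  claims in prior 3 years = 8: 4 == 8 is false
  policy age ≥ 139 months: 315 ≥ 139 is true
  deductible < 848 USD: 168 < 848 is true
  relevant rider attached: no → false
Combine:
[1.1.1] false OR true = true
[1.1.2] exactly-one(false, true) = true
[1.1] true → true = true
[1.2.1] true → false = false
[1.2.2.2.1.1] false AND false = false
[1.2.2.2.1] NOT false = true
[1.2.2.2] NOT true = false
[1.2.2] true → false = false
[1.2] false OR false = false
[1] true → false = false
[2.1.2] true AND true = true
[2.1] true → true = true
[2.2.1] true AND false AND false = false
[2.2] NOT false = true
[2.3.1.2] true OR false = true
[2.3.1] true → true = true
[2.3] NOT true = false
[2] exactly-one(true, true, false) = false
[root] false OR false = false
Overall: false → denied

Denied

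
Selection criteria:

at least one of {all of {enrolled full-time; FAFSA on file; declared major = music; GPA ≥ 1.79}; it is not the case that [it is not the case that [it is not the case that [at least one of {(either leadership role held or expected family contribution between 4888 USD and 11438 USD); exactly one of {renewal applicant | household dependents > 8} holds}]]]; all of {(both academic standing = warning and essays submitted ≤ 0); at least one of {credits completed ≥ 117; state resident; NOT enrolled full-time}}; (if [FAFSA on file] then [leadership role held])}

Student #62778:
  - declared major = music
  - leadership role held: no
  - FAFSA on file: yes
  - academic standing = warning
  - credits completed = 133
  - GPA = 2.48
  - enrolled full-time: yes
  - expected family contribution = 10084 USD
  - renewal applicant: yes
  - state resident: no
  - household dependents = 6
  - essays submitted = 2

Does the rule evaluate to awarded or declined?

Atomic conditions:
  enrolled full-time: yes → true
  FAFSA on file: yes → true
  declared major = music: music == music is true
  GPA ≥ 1.79: 2.48 ≥ 1.79 is true
  leadership role held: no → false
  expected family contribution between 4888 USD and 11438 USD: 10084 in [4888, 11438] is true
  renewal applicant: yes → true
  household dependents > 8: 6 > 8 is false
  academic standing = warning: warning == warning is true
  essays submitted ≤ 0: 2 ≤ 0 is false
  credits completed ≥ 117: 133 ≥ 117 is true
  state resident: no → false
  NOT enrolled full-time: yes → false
Combine:
[1] true AND true AND true AND true = true
[2.1.1.1.1] false OR true = true
[2.1.1.1.2] exactly-one(true, false) = true
[2.1.1.1] true OR true = true
[2.1.1] NOT true = false
[2.1] NOT false = true
[2] NOT true = false
[3.1] true AND false = false
[3.2] true OR false OR false = true
[3] false AND true = false
[4] true → false = false
[root] true OR false OR false OR false = true
Overall: true → awarded

Awarded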